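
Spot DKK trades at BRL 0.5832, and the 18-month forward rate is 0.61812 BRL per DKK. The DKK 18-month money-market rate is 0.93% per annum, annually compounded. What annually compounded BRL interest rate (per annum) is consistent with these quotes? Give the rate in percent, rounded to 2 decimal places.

4.92%

T = 18/12 years.
CIP gives F = S · g_BRL/g_DKK, so g_BRL/g_DKK = 0.61812/0.5832 = 1.0598765.
DKK growth factor: (1 + 0.0093)^(18/12) = 1.0139824.
So the BRL growth factor = 1.0746961.
Annualise: 1.0746961^(12/18) − 1 = 0.049197 = 4.92%.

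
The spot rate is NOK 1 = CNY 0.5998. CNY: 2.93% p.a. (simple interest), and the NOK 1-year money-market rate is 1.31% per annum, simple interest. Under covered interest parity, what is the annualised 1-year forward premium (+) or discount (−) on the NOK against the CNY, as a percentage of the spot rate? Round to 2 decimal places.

T = 1 year.
F = S · g_CNY/g_NOK = 0.5998 × 1.029300/1.013100 = 0.6093911.
Annualised premium = (F − S)/S × (1/T) = (0.6093911 − 0.5998)/0.5998 ÷ 1 = 1.60%.

+1.60%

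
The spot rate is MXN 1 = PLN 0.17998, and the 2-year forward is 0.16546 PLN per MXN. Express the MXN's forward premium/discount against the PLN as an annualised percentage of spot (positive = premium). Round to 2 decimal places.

-4.03%

T = 2 years.
MXN trades forward at -8.06756% vs spot over the period.
Per annum: -0.0806756 / 2 = -0.040338 = -4.03%.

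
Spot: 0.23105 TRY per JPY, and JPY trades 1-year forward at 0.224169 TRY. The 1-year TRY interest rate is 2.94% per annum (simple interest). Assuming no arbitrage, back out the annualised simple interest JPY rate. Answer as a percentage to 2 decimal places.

T = 1 year.
CIP gives F = S · g_TRY/g_JPY, so g_TRY/g_JPY = 0.224169/0.23105 = 0.9702186.
The TRY side grows by 1 + 0.0294×1 = 1.029400.
Hence g_JPY = 1.060998.
r = (1.060998 − 1)/1 = 0.060998 → 6.10%.

6.10%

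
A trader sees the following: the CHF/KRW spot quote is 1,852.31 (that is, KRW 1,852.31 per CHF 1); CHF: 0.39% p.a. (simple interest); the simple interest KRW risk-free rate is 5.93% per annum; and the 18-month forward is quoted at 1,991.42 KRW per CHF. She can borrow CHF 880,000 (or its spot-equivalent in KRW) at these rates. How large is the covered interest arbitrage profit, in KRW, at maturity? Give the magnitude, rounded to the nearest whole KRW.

KRW 12,322,787

T = 18/12 years.
Invest the CHF and cover forward: 880,000 × 1.005850 × 1991.42 = KRW 1,762,701,430.16.
Convert at spot and invest in KRW: 880,000 × 1852.31 × 1.088950 = KRW 1,775,024,217.56.
The quoted forward undervalues CHF, so borrow CHF, convert to KRW at spot, deposit the KRW at 5.93%, and buy CHF forward at 1,991.42 to cover the loan.
The gap between the two covered legs is KRW 12,322,787.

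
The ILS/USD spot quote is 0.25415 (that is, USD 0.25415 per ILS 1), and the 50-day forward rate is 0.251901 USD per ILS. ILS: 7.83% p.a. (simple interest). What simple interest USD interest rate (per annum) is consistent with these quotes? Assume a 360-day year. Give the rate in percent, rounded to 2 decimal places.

1.39%

T = 50/360 years.
CIP gives F = S · g_USD/g_ILS, so g_USD/g_ILS = 0.251901/0.25415 = 0.9911509.
The ILS side grows by 1 + 0.0783×50/360 = 1.010875.
That pins the USD growth at 1.0019297.
(1.0019297 − 1)/T = 0.013894, i.e. 1.39%.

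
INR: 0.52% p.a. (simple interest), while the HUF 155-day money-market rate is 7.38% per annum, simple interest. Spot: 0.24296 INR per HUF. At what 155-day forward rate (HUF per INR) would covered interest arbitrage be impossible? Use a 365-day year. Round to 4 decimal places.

4.2355

T = 155/365 years.
INR accumulates by 1 + 0.0052×155/365 = 1.0022082.
Growth of 1 HUF over T: 1 + 0.0738×155/365 = 1.0313397.
So F = 0.24296 × 1.0022082 / 1.0313397 = 0.2360973 (INR/HUF).
Quoted the other way: 1/0.2360973 = 4.2355 HUF per INR.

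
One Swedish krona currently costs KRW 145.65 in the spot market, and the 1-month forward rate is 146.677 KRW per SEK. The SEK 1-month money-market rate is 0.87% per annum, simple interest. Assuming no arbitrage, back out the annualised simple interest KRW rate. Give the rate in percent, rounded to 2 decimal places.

9.34%

T = 1/12 years.
CIP gives F = S · g_KRW/g_SEK, so g_KRW/g_SEK = 146.677/145.65 = 1.0070512.
SEK growth factor: 1 + 0.0087×1/12 = 1.000725.
So the KRW growth factor = 1.0077813.
(1.0077813 − 1)/T = 0.093376, i.e. 9.34%.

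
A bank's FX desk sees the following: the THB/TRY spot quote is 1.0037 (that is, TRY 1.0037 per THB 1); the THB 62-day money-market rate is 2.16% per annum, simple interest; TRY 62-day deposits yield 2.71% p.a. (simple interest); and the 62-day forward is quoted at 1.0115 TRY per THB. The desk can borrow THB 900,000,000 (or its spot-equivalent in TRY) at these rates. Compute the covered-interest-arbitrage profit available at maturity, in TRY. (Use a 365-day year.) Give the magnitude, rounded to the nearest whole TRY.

T = 62/365 years.
Invest the THB and cover forward: 900,000,000 × 1.0036690411 × 1.0115 = TRY 913,690,111.57.
Convert at spot and invest in TRY: 900,000,000 × 1.0037 × 1.00460328767 = TRY 907,488,287.85.
The quoted forward overvalues THB, so borrow TRY, buy THB at spot, deposit the THB at 2.16%, and sell the proceeds forward at 1.0115.
Profit = 913,690,111.57 − 907,488,287.85 = TRY 6,201,824.

TRY 6,201,824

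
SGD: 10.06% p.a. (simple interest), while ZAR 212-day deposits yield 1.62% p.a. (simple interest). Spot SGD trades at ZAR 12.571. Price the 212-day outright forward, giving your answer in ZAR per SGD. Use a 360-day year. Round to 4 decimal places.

11.9811

T = 212/360 years.
Growth of 1 ZAR over T: 1 + 0.0162×212/360 = 1.009540.
SGD growth factor: 1 + 0.1006×212/360 = 1.05924222.
So F = 12.571 × 1.009540 / 1.05924222 = 11.981138 (ZAR/SGD).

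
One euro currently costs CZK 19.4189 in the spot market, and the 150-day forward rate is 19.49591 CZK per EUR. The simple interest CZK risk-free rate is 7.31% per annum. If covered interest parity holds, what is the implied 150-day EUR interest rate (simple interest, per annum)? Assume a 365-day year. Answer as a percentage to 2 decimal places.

6.32%

T = 150/365 years.
By CIP, F/S equals the CZK-to-EUR growth ratio: 19.49591/19.4189 = 1.0039657.
CZK growth factor: 1 + 0.0731×150/365 = 1.0300411.
So the EUR growth factor = 1.0259724.
r = (1.0259724 − 1)/(150/365) = 0.063200 → 6.32%.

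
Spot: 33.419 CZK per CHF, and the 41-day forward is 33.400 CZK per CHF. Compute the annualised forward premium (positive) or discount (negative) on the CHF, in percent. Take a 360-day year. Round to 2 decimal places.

T = 41/360 years.
Period premium: (33.400 − 33.419)/33.419 = -0.0005685.
×(1/T) gives -0.50% p.a.

-0.50%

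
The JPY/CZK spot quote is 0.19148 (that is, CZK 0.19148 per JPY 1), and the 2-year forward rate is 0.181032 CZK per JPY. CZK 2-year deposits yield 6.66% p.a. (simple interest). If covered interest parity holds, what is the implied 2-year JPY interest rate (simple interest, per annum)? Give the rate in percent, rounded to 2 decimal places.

T = 2 years.
By CIP, F/S equals the CZK-to-JPY growth ratio: 0.181032/0.19148 = 0.9454356.
The CZK side grows by 1 + 0.0666×2 = 1.133200.
So the JPY growth factor = 1.1986009.
(1.1986009 − 1)/T = 0.099300, i.e. 9.93%.

9.93%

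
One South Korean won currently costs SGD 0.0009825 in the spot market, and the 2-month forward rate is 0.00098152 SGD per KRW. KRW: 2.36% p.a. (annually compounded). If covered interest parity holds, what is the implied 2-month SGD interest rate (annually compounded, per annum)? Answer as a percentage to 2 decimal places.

T = 2/12 years.
F/S = 0.00098152/0.0009825 = 0.9990025 = (growth of SGD) / (growth of KRW).
The KRW side grows by (1 + 0.0236)^(2/12) = 1.0038952.
That pins the SGD growth at 1.0028938.
Annualise: 1.0028938^(12/2) − 1 = 0.017489 = 1.75%.

1.75%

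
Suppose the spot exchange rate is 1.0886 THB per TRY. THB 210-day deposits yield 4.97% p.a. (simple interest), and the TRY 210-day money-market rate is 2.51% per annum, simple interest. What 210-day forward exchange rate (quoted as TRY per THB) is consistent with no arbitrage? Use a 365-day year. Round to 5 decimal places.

T = 210/365 years.
Growth of 1 THB over T: 1 + 0.0497×210/365 = 1.0285945.
TRY growth factor: 1 + 0.0251×210/365 = 1.0144411.
Forward (THB per TRY) = 1.0886 × 1.0285945 / 1.0144411 = 1.103788.
Quoted the other way: 1/1.103788 = 0.90597 TRY per THB.

0.90597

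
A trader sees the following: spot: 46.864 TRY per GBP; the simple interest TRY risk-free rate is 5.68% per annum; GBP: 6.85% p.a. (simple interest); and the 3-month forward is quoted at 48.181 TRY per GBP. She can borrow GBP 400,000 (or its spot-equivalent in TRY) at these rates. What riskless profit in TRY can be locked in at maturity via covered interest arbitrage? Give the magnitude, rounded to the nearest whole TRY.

TRY 590,652

T = 3/12 years.
Invest the GBP and cover forward: 400,000 × 1.017125 × 48.181 = TRY 19,602,439.85.
Convert at spot and invest in TRY: 400,000 × 46.864 × 1.014200 = TRY 19,011,787.52.
The quoted forward overvalues GBP, so borrow TRY, buy GBP at spot, deposit the GBP at 6.85%, and sell the proceeds forward at 48.181.
Arbitrage profit = |19,602,439.85 − 19,011,787.52| = TRY 590,652.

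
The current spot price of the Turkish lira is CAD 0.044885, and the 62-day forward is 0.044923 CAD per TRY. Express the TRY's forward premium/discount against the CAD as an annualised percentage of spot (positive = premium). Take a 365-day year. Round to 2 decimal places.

+0.50%

T = 62/365 years.
(F − S)/S = (0.044923 − 0.044885)/0.044885 = 0.0008466.
Per annum: 0.0008466 / (62/365) = 0.004984 = 0.50%.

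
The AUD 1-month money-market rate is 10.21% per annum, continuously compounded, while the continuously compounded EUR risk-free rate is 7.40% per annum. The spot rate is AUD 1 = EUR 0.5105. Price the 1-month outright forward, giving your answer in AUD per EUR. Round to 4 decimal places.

T = 1/12 years.
Growth of 1 EUR over T: e^(0.0740×1/12) = 1.0061857.
Growth of 1 AUD over T: e^(0.1021×1/12) = 1.0085446.
CIP: F = S · (grow EUR)/(grow AUD) = 0.5105 × 1.0061857/1.0085446 = 0.5093060 EUR per AUD.
Invert for AUD per EUR: 1 / 0.5093060 = 1.9635.

1.9635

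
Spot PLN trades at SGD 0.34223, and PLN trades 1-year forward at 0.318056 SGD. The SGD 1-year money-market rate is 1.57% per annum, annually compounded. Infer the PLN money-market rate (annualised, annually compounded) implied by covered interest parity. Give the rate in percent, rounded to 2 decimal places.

9.29%

T = 1 year.
F/S = 0.318056/0.34223 = 0.9293633 = (growth of SGD) / (growth of PLN).
The SGD side grows by (1 + 0.0157)^1 = 1.015700.
Hence g_PLN = 1.0928988.
Annualise: 1.0928988^(1/1) − 1 = 0.092899 = 9.29%.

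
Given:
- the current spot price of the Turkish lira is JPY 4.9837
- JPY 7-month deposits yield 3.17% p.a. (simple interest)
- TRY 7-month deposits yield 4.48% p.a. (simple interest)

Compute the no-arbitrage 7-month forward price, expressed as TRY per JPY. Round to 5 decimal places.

0.20216

T = 7/12 years.
Growth of 1 JPY over T: 1 + 0.0317×7/12 = 1.0184917.
TRY growth factor: 1 + 0.0448×7/12 = 1.0261333.
Forward (JPY per TRY) = 4.9837 × 1.0184917 / 1.0261333 = 4.946586.
Quoted the other way: 1/4.946586 = 0.20216 TRY per JPY.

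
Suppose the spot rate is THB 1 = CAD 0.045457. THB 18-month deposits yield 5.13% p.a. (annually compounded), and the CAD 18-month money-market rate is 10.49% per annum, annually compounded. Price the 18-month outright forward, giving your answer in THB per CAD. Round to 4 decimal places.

20.4176

T = 18/12 years.
CAD accumulates by (1 + 0.1049)^(18/12) = 1.16140706.
THB growth factor: (1 + 0.0513)^(18/12) = 1.0779286.
So F = 0.045457 × 1.16140706 / 1.0779286 = 0.048977345 (CAD/THB).
Invert for THB per CAD: 1 / 0.048977345 = 20.4176.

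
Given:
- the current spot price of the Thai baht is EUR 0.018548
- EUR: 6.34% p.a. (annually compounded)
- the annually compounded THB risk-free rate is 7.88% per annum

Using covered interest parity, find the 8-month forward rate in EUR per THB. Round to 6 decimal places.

T = 8/12 years.
Growth of 1 EUR over T: (1 + 0.0634)^(8/12) = 1.0418322.
THB growth factor: (1 + 0.0788)^(8/12) = 1.0518665.
So F = 0.018548 × 1.0418322 / 1.0518665 = 0.01837106 (EUR/THB).

0.018371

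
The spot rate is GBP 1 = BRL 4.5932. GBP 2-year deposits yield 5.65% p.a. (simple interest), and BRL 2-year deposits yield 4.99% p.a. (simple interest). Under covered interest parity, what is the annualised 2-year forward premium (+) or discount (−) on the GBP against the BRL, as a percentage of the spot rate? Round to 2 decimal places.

-0.59%

T = 2 years.
No-arbitrage forward: 4.5932 × 1.099800 / 1.113000 = 4.5387254 BRL/GBP.
(F − S)/S ÷ T = (4.5387254 − 4.5932)/4.5932/2 = -0.005930 → -0.59%.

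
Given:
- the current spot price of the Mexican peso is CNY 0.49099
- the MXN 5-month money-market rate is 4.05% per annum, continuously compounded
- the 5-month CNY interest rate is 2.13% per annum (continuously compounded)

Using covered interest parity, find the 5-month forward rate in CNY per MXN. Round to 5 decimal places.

T = 5/12 years.
Growth of 1 CNY over T: e^(0.0213×5/12) = 1.0089145.
Growth of 1 MXN over T: e^(0.0405×5/12) = 1.0170182.
CIP: F = S · (grow CNY)/(grow MXN) = 0.49099 × 1.0089145/1.0170182 = 0.4870777 CNY per MXN.

0.48708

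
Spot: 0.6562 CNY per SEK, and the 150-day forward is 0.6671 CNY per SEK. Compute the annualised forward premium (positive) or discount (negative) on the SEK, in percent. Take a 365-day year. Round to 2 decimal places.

+4.04%

T = 150/365 years.
Period premium: (0.6671 − 0.6562)/0.6562 = 0.0166108.
Annualise by dividing by T: 0.0166108 / (150/365) = 0.040420 → 4.04%.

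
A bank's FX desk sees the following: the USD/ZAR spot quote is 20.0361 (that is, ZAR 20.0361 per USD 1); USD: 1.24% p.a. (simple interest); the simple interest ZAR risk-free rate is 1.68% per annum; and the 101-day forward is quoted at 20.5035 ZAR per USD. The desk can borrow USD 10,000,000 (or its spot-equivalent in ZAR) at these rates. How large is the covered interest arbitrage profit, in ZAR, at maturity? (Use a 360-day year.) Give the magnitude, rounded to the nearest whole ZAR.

T = 101/360 years.
Keep in USD, deliver into the forward: 10,000,000·1.00347888889·20.5035 = ZAR 205,748,293.98.
Swap to ZAR now, deposit: 10,000,000·20.0361·1.00471333333 = ZAR 201,305,368.18.
The quoted forward overvalues USD, so borrow ZAR, buy USD at spot, deposit the USD at 1.24%, and sell the proceeds forward at 20.5035.
Arbitrage profit = |205,748,293.98 − 201,305,368.18| = ZAR 4,442,926.

ZAR 4,442,926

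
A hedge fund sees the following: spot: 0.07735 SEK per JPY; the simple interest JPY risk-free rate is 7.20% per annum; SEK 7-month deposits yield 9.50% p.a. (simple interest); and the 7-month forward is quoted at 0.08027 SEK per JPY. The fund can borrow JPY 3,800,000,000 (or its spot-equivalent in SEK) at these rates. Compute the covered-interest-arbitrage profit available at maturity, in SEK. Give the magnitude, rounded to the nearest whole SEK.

SEK 7,618,471

T = 7/12 years.
Route A — deposit JPY, sell forward: 3,800,000,000 × 1.042000 × 0.08027 = SEK 317,837,092.00.
Route B — convert at spot, deposit SEK: 3,800,000,000 × 0.07735 × 1.05541666667 = SEK 310,218,620.83.
The quoted forward overvalues JPY, so borrow SEK, buy JPY at spot, deposit the JPY at 7.20%, and sell the proceeds forward at 0.08027.
Profit = 317,837,092.00 − 310,218,620.83 = SEK 7,618,471.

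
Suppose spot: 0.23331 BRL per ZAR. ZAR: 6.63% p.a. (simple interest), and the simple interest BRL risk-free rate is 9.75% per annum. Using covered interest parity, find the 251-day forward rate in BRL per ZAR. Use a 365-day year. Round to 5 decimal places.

0.23810

T = 251/365 years.
Growth of 1 BRL over T: 1 + 0.0975×251/365 = 1.0670479.
ZAR growth factor: 1 + 0.0663×251/365 = 1.0455926.
CIP: F = S · (grow BRL)/(grow ZAR) = 0.23331 × 1.0670479/1.0455926 = 0.2380975 BRL per ZAR.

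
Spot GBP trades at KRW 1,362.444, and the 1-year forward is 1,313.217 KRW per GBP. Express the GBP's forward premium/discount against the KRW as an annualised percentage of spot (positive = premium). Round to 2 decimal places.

-3.61%

T = 1 year.
Period premium: (1313.217 − 1362.444)/1362.444 = -0.0361314.
Annualise by dividing by T: -0.0361314 / 1 = -0.036131 → -3.61%.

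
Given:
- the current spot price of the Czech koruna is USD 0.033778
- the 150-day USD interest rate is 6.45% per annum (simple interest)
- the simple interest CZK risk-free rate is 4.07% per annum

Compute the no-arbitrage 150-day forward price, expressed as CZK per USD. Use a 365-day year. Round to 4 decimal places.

29.3230

T = 150/365 years.
USD growth factor: 1 + 0.0645×150/365 = 1.02650685.
CZK accumulates by 1 + 0.0407×150/365 = 1.01672603.
Forward (USD per CZK) = 0.033778 × 1.02650685 / 1.01672603 = 0.034102942.
Invert for CZK per USD: 1 / 0.034102942 = 29.3230.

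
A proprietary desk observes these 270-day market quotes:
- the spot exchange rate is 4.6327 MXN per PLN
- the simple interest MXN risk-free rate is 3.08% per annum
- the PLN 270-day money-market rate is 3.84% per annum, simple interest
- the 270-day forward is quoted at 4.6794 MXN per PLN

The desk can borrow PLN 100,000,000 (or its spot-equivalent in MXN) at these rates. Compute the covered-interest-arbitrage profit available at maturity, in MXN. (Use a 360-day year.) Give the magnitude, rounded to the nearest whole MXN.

T = 270/360 years.
Route A — deposit PLN, sell forward: 100,000,000 × 1.028800 × 4.6794 = MXN 481,416,672.00.
Route B — convert at spot, deposit MXN: 100,000,000 × 4.6327 × 1.023100 = MXN 473,971,537.00.
The quoted forward overvalues PLN, so borrow MXN, buy PLN at spot, deposit the PLN at 3.84%, and sell the proceeds forward at 4.6794.
Arbitrage profit = |481,416,672.00 − 473,971,537.00| = MXN 7,445,135.

MXN 7,445,135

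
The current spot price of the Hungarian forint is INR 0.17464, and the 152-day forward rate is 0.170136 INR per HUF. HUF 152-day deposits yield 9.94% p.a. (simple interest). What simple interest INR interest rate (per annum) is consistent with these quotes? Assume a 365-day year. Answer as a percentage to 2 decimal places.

3.49%

T = 152/365 years.
F/S = 0.170136/0.17464 = 0.9742098 = (growth of INR) / (growth of HUF).
The HUF side grows by 1 + 0.0994×152/365 = 1.041394.
Hence g_INR = 1.0145362.
(1.0145362 − 1)/T = 0.034906, i.e. 3.49%.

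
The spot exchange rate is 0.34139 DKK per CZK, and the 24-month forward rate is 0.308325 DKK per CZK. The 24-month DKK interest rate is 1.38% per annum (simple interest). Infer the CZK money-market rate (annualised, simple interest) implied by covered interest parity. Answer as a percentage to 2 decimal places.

T = 2 years.
F/S = 0.308325/0.34139 = 0.9031460 = (growth of DKK) / (growth of CZK).
DKK growth factor: 1 + 0.0138×2 = 1.027600.
So the CZK growth factor = 1.1378005.
(1.1378005 − 1)/T = 0.068900, i.e. 6.89%.

6.89%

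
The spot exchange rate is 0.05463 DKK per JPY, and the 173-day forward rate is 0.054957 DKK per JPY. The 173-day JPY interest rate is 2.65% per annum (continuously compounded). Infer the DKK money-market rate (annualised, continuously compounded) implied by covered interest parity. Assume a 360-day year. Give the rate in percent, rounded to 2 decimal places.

T = 173/360 years.
F/S = 0.054957/0.05463 = 1.0059857 = (growth of DKK) / (growth of JPY).
The JPY side grows by e^(0.0265×173/360) = 1.0128162.
Hence g_DKK = 1.0188786.
Take logs: ln 1.0188786 / (173/360) = 0.038919, so 3.89%.

3.89%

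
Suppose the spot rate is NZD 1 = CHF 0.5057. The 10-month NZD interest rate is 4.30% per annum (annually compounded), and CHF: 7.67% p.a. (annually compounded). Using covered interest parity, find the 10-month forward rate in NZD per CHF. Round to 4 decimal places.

1.9257

T = 10/12 years.
CHF growth factor: (1 + 0.0767)^(10/12) = 1.0635198.
Growth of 1 NZD over T: (1 + 0.0430)^(10/12) = 1.035707.
Forward (CHF per NZD) = 0.5057 × 1.0635198 / 1.035707 = 0.5192800.
Quoted the other way: 1/0.5192800 = 1.9257 NZD per CHF.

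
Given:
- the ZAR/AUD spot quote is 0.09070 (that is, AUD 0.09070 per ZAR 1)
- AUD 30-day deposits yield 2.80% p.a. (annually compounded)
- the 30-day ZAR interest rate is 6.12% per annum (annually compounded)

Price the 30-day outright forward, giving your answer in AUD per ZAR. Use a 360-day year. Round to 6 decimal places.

T = 30/360 years.
AUD accumulates by (1 + 0.0280)^(30/360) = 1.0023039.
ZAR growth factor: (1 + 0.0612)^(30/360) = 1.0049623.
CIP: F = S · (grow AUD)/(grow ZAR) = 0.0907 × 1.0023039/1.0049623 = 0.09046007 AUD per ZAR.

0.090460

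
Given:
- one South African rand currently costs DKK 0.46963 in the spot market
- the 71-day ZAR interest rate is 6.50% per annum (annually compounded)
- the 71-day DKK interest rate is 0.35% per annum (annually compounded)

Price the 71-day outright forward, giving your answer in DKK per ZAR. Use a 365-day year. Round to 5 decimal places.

0.46423

T = 71/365 years.
Growth of 1 DKK over T: (1 + 0.0035)^(71/365) = 1.0006799.
Growth of 1 ZAR over T: (1 + 0.0650)^(71/365) = 1.0123252.
Forward (DKK per ZAR) = 0.46963 × 1.0006799 / 1.0123252 = 0.4642276.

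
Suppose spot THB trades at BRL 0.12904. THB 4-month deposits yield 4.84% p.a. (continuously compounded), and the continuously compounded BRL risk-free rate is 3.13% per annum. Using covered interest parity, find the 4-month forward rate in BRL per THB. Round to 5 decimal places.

T = 4/12 years.
BRL accumulates by e^(0.0313×4/12) = 1.010488.
Growth of 1 THB over T: e^(0.0484×4/12) = 1.0162642.
CIP: F = S · (grow BRL)/(grow THB) = 0.12904 × 1.010488/1.0162642 = 0.1283066 BRL per THB.

0.12831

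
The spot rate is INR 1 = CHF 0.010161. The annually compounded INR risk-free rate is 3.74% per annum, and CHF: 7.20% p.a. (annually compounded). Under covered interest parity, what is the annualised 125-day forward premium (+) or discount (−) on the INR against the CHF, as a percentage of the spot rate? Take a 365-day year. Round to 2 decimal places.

+3.30%

T = 125/365 years.
CIP forward (CHF per INR) = 0.010161 × 1.024096/1.0126539 = 0.010275810.
(F − S)/S ÷ T = (0.010275810 − 0.010161)/0.010161/(125/365) = 0.032993 → 3.30%.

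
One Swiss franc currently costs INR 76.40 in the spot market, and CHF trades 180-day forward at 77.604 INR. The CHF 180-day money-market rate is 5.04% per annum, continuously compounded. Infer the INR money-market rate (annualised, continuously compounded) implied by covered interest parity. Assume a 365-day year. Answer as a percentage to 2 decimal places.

T = 180/365 years.
F/S = 77.604/76.4 = 1.0157592 = (growth of INR) / (growth of CHF).
CHF growth factor: e^(0.0504×180/365) = 1.0251662.
So the INR growth factor = 1.041322.
Take logs: ln 1.041322 / (180/365) = 0.082107, so 8.21%.

8.21%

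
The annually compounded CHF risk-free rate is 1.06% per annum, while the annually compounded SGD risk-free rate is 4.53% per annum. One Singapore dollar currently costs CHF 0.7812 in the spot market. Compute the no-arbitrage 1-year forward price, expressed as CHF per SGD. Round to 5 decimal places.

T = 1 year.
CHF growth factor: (1 + 0.0106)^1 = 1.010600.
SGD accumulates by (1 + 0.0453)^1 = 1.045300.
Forward (CHF per SGD) = 0.7812 × 1.010600 / 1.045300 = 0.7552671.

0.75527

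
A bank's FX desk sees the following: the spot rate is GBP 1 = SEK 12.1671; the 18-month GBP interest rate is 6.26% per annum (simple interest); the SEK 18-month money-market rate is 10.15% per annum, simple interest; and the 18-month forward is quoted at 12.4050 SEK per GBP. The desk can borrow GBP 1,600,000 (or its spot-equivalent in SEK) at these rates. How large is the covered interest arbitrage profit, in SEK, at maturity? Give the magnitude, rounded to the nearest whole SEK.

T = 18/12 years.
Keep in GBP, deliver into the forward: 1,600,000·1.093900·12.4050 = SEK 21,711,727.20.
Swap to SEK now, deposit: 1,600,000·12.1671·1.152250 = SEK 22,431,265.56.
The quoted forward undervalues GBP, so borrow GBP, convert to SEK at spot, deposit the SEK at 10.15%, and buy GBP forward at 12.4050 to cover the loan.
Profit = 22,431,265.56 − 21,711,727.20 = SEK 719,538.

SEK 719,538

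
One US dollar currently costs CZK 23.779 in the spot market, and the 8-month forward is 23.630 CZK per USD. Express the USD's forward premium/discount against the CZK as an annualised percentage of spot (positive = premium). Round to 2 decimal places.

-0.94%

T = 8/12 years.
USD trades forward at -0.62660% vs spot over the period.
×(1/T) gives -0.94% p.a.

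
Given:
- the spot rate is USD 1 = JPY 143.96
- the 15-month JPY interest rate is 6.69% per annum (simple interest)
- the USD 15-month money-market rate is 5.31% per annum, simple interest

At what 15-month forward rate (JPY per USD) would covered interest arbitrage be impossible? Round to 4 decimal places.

T = 15/12 years.
JPY growth factor: 1 + 0.0669×15/12 = 1.083625.
USD growth factor: 1 + 0.0531×15/12 = 1.066375.
So F = 143.96 × 1.083625 / 1.066375 = 146.288740 (JPY/USD).

146.2887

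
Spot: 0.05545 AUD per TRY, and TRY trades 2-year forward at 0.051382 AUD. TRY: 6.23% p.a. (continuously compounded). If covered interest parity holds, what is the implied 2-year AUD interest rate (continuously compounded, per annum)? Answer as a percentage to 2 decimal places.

T = 2 years.
By CIP, F/S equals the AUD-to-TRY growth ratio: 0.051382/0.05545 = 0.9266366.
TRY growth factor: e^(0.0623×2) = 1.1326953.
So the AUD growth factor = 1.0495969.
Take logs: ln 1.0495969 / 2 = 0.024203, so 2.42%.

2.42%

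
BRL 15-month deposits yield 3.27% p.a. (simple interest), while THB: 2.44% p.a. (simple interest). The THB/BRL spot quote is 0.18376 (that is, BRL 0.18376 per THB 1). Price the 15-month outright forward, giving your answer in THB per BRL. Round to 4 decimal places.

5.3876

T = 15/12 years.
BRL accumulates by 1 + 0.0327×15/12 = 1.040875.
Growth of 1 THB over T: 1 + 0.0244×15/12 = 1.030500.
CIP: F = S · (grow BRL)/(grow THB) = 0.18376 × 1.040875/1.030500 = 0.1856101 BRL per THB.
Invert for THB per BRL: 1 / 0.1856101 = 5.3876.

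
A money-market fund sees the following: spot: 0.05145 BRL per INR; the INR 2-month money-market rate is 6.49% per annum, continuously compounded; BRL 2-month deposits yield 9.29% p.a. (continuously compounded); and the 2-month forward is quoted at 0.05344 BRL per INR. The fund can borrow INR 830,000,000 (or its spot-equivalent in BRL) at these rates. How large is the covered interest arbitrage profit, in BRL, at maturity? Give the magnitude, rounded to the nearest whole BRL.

BRL 1,467,742

T = 2/12 years.
Invest the INR and cover forward: 830,000,000 × 1.0108753783 × 0.05344 = BRL 44,837,579.58.
Convert at spot and invest in BRL: 830,000,000 × 0.05145 × 1.0156038212 = BRL 43,369,837.78.
The quoted forward overvalues INR, so borrow BRL, buy INR at spot, deposit the INR at 6.49%, and sell the proceeds forward at 0.05344.
Profit = 44,837,579.58 − 43,369,837.78 = BRL 1,467,742.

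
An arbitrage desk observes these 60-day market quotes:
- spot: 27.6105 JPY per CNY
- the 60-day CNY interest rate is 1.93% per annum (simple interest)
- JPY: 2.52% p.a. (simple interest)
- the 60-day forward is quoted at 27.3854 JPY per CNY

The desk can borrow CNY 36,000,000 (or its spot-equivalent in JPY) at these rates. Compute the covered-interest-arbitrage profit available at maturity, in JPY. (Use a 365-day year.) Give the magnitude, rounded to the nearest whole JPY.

T = 60/365 years.
Keep in CNY, deliver into the forward: 36,000,000·1.00317260274·27.3854 = JPY 989,002,187.82.
Swap to JPY now, deposit: 36,000,000·27.6105·1.00414246575 = JPY 998,095,519.82.
The quoted forward undervalues CNY, so borrow CNY, convert to JPY at spot, deposit the JPY at 2.52%, and buy CNY forward at 27.3854 to cover the loan.
The gap between the two covered legs is JPY 9,093,332.

JPY 9,093,332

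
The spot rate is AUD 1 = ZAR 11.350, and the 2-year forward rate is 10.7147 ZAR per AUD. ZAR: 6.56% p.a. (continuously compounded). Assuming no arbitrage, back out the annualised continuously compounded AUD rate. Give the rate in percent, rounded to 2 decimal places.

9.44%

T = 2 years.
F/S = 10.7147/11.35 = 0.9440264 = (growth of ZAR) / (growth of AUD).
ZAR growth factor: e^(0.0656×2) = 1.1401958.
Hence g_AUD = 1.2078008.
Take logs: ln 1.2078008 / 2 = 0.094401, so 9.44%.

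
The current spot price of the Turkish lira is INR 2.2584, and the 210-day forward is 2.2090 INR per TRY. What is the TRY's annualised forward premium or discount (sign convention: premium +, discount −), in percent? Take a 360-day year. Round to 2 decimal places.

T = 210/360 years.
(F − S)/S = (2.2090 − 2.2584)/2.2584 = -0.0218739.
Per annum: -0.0218739 / (210/360) = -0.037498 = -3.75%.

-3.75%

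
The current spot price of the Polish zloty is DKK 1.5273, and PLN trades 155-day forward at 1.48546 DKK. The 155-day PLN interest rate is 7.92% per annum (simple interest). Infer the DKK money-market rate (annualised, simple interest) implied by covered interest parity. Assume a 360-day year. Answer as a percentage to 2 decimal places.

T = 155/360 years.
F/S = 1.48546/1.5273 = 0.9726053 = (growth of DKK) / (growth of PLN).
PLN growth factor: 1 + 0.0792×155/360 = 1.034100.
Hence g_DKK = 1.0057711.
r = (1.0057711 − 1)/(155/360) = 0.013404 → 1.34%.

1.34%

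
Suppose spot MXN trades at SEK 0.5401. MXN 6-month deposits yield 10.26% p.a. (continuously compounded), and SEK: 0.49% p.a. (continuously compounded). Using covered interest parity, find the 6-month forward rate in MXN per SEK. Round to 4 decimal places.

T = 6/12 years.
SEK growth factor: e^(0.0049×6/12) = 1.002453.
MXN growth factor: e^(0.1026×6/12) = 1.0526386.
CIP: F = S · (grow SEK)/(grow MXN) = 0.5401 × 1.002453/1.0526386 = 0.5143502 SEK per MXN.
Invert for MXN per SEK: 1 / 0.5143502 = 1.9442.

1.9442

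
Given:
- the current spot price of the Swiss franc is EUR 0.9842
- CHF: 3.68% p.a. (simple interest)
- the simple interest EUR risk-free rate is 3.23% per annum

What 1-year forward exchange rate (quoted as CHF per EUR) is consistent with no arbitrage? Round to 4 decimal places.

T = 1 year.
EUR accumulates by 1 + 0.0323×1 = 1.032300.
CHF growth factor: 1 + 0.0368×1 = 1.036800.
So F = 0.9842 × 1.032300 / 1.036800 = 0.9799283 (EUR/CHF).
Invert for CHF per EUR: 1 / 0.9799283 = 1.0205.

1.0205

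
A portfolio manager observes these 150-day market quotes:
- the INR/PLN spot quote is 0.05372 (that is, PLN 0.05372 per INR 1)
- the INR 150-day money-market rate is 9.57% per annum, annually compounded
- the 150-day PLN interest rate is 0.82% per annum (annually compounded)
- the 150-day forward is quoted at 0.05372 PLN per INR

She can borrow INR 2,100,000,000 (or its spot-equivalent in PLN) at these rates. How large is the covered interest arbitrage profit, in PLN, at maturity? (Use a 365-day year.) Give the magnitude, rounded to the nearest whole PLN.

T = 150/365 years.
Keep in INR, deliver into the forward: 2,100,000,000·1.03827319441·0.05372 = PLN 117,129,675.61.
Swap to PLN now, deposit: 2,100,000,000·0.05372·1.00336175973 = PLN 113,191,246.84.
The quoted forward overvalues INR, so borrow PLN, buy INR at spot, deposit the INR at 9.57%, and sell the proceeds forward at 0.05372.
Arbitrage profit = |117,129,675.61 − 113,191,246.84| = PLN 3,938,429.

PLN 3,938,429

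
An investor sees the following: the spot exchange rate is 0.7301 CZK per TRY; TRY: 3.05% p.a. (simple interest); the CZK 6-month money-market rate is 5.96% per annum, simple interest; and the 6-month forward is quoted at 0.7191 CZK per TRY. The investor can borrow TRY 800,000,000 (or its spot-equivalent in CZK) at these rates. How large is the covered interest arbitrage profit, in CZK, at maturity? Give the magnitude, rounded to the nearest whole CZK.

CZK 17,432,564

T = 6/12 years.
Route A — deposit TRY, sell forward: 800,000,000 × 1.015250 × 0.7191 = CZK 584,053,020.00.
Route B — convert at spot, deposit CZK: 800,000,000 × 0.7301 × 1.029800 = CZK 601,485,584.00.
The quoted forward undervalues TRY, so borrow TRY, convert to CZK at spot, deposit the CZK at 5.96%, and buy TRY forward at 0.7191 to cover the loan.
Profit = 601,485,584.00 − 584,053,020.00 = CZK 17,432,564.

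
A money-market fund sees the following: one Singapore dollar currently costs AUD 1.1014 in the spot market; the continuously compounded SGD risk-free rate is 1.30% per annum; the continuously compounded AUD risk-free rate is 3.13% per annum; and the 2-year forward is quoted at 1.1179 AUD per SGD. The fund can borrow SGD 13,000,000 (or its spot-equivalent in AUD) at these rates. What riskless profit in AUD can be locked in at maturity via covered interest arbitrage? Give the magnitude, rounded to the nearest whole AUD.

AUD 327,664

T = 2 years.
Keep in SGD, deliver into the forward: 13,000,000·1.0263409485·1.1179 = AUD 14,915,505.10.
Swap to AUD now, deposit: 13,000,000·1.1014·1.0646009137 = AUD 15,243,168.80.
The quoted forward undervalues SGD, so borrow SGD, convert to AUD at spot, deposit the AUD at 3.13%, and buy SGD forward at 1.1179 to cover the loan.
Profit = 15,243,168.80 − 14,915,505.10 = AUD 327,664.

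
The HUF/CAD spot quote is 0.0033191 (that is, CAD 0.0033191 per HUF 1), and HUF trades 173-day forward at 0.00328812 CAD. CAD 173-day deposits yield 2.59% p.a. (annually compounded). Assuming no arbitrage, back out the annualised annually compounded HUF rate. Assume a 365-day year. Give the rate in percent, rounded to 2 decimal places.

T = 173/365 years.
CIP gives F = S · g_CAD/g_HUF, so g_CAD/g_HUF = 0.00328812/0.0033191 = 0.9906661.
The CAD side grows by (1 + 0.0259)^(173/365) = 1.0121934.
That pins the HUF growth at 1.0217301.
r = 1.0217301^(365/173) − 1 = 0.046400 → 4.64%.

4.64%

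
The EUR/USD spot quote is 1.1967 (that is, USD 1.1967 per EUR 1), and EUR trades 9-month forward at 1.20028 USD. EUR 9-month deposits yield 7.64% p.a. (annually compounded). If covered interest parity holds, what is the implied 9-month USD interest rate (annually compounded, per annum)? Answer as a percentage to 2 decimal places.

T = 9/12 years.
By CIP, F/S equals the USD-to-EUR growth ratio: 1.20028/1.1967 = 1.0029916.
EUR growth factor: (1 + 0.0764)^(9/12) = 1.0567695.
That pins the USD growth at 1.0599309.
r = 1.0599309^(12/9) − 1 = 0.080696 → 8.07%.

8.07%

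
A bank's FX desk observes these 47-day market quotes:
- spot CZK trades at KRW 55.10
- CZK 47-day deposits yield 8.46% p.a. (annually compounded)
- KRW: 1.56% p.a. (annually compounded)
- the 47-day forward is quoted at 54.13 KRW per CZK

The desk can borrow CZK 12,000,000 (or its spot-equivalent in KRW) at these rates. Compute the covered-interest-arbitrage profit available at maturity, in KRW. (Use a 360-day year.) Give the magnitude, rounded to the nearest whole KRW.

KRW 6,053,948

T = 47/360 years.
Route A — deposit CZK, sell forward: 12,000,000 × 1.0106589871 × 54.13 = KRW 656,483,651.66.
Route B — convert at spot, deposit KRW: 12,000,000 × 55.10 × 1.00202298746 = KRW 662,537,599.31.
The quoted forward undervalues CZK, so borrow CZK, convert to KRW at spot, deposit the KRW at 1.56%, and buy CZK forward at 54.13 to cover the loan.
The gap between the two covered legs is KRW 6,053,948.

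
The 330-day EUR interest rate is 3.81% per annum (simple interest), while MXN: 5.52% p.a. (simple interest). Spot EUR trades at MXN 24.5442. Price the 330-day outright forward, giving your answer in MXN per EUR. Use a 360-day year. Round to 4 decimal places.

T = 330/360 years.
MXN growth factor: 1 + 0.0552×330/360 = 1.050600.
EUR accumulates by 1 + 0.0381×330/360 = 1.034925.
Forward (MXN per EUR) = 24.5442 × 1.050600 / 1.034925 = 24.915947.

24.9159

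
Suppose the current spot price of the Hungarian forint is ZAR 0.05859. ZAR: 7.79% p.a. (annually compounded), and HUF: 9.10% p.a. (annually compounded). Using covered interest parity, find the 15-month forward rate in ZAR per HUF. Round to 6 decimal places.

T = 15/12 years.
ZAR growth factor: (1 + 0.0779)^(15/12) = 1.0983053.
Growth of 1 HUF over T: (1 + 0.0910)^(15/12) = 1.1150156.
CIP: F = S · (grow ZAR)/(grow HUF) = 0.05859 × 1.0983053/1.1150156 = 0.05771193 ZAR per HUF.

0.057712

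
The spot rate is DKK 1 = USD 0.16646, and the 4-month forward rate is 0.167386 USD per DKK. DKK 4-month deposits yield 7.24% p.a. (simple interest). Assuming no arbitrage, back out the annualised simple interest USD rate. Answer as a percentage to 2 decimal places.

T = 4/12 years.
F/S = 0.167386/0.16646 = 1.0055629 = (growth of USD) / (growth of DKK).
The DKK side grows by 1 + 0.0724×4/12 = 1.0241333.
So the USD growth factor = 1.0298305.
r = (1.0298305 − 1)/(4/12) = 0.089492 → 8.95%.

8.95%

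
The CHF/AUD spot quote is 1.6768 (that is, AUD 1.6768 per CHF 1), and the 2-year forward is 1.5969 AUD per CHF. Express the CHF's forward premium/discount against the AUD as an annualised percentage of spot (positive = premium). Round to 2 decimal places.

-2.38%

T = 2 years.
CHF trades forward at -4.76503% vs spot over the period.
Annualise by dividing by T: -0.0476503 / 2 = -0.023825 → -2.38%.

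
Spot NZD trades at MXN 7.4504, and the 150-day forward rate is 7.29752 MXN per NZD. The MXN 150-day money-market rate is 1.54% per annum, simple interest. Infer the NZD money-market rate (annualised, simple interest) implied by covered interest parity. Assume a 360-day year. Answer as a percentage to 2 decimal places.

T = 150/360 years.
By CIP, F/S equals the MXN-to-NZD growth ratio: 7.29752/7.4504 = 0.9794803.
MXN growth factor: 1 + 0.0154×150/360 = 1.0064167.
So the NZD growth factor = 1.0275007.
(1.0275007 − 1)/T = 0.066002, i.e. 6.60%.

6.60%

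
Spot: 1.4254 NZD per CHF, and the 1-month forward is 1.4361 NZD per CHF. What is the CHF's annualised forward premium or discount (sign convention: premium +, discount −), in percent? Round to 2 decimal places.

T = 1/12 years.
Period premium: (1.4361 − 1.4254)/1.4254 = 0.0075067.
Annualise by dividing by T: 0.0075067 / (1/12) = 0.090080 → 9.01%.

+9.01%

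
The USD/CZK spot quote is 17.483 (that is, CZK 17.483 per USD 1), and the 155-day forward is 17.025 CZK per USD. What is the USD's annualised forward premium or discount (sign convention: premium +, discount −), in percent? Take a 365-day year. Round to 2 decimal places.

-6.17%

T = 155/365 years.
Period premium: (17.025 − 17.483)/17.483 = -0.0261969.
×(1/T) gives -6.17% p.a.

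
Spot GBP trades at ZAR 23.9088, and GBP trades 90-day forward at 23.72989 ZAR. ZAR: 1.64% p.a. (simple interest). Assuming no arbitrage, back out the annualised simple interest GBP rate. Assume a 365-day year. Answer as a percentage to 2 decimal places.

T = 90/365 years.
CIP gives F = S · g_ZAR/g_GBP, so g_ZAR/g_GBP = 23.72989/23.9088 = 0.9925170.
The ZAR side grows by 1 + 0.0164×90/365 = 1.0040438.
So the GBP growth factor = 1.0116137.
(1.0116137 − 1)/T = 0.047100, i.e. 4.71%.

4.71%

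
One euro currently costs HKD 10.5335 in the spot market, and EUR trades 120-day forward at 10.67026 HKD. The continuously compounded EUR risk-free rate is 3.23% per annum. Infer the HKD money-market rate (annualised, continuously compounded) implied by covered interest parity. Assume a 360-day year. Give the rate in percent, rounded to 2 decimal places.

7.10%

T = 120/360 years.
By CIP, F/S equals the HKD-to-EUR growth ratio: 10.67026/10.5335 = 1.0129833.
The EUR side grows by e^(0.0323×120/360) = 1.0108248.
That pins the HKD growth at 1.0239486.
Take logs: ln 1.0239486 / (120/360) = 0.070999, so 7.10%.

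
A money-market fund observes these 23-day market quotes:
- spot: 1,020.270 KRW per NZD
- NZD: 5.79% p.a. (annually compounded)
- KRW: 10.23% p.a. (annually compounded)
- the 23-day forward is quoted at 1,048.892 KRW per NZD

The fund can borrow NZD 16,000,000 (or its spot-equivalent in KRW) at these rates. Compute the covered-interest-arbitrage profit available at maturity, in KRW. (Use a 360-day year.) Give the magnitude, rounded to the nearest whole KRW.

T = 23/360 years.
Invest the NZD and cover forward: 16,000,000 × 1.003602511427 × 1048.892 = KRW 16,842,730,326.65.
Convert at spot and invest in KRW: 16,000,000 × 1020.270 × 1.006242109151 = KRW 16,426,218,187.26.
The quoted forward overvalues NZD, so borrow KRW, buy NZD at spot, deposit the NZD at 5.79%, and sell the proceeds forward at 1,048.892.
Arbitrage profit = |16,842,730,326.65 − 16,426,218,187.26| = KRW 416,512,139.

KRW 416,512,139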